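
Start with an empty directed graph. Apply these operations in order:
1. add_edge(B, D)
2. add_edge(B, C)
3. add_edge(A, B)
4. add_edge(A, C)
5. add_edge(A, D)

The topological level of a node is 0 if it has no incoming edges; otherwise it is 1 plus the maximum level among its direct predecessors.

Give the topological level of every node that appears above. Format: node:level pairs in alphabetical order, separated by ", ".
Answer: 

Op 1: add_edge(B, D). Edges now: 1
Op 2: add_edge(B, C). Edges now: 2
Op 3: add_edge(A, B). Edges now: 3
Op 4: add_edge(A, C). Edges now: 4
Op 5: add_edge(A, D). Edges now: 5
Compute levels (Kahn BFS):
  sources (in-degree 0): A
  process A: level=0
    A->B: in-degree(B)=0, level(B)=1, enqueue
    A->C: in-degree(C)=1, level(C)>=1
    A->D: in-degree(D)=1, level(D)>=1
  process B: level=1
    B->C: in-degree(C)=0, level(C)=2, enqueue
    B->D: in-degree(D)=0, level(D)=2, enqueue
  process C: level=2
  process D: level=2
All levels: A:0, B:1, C:2, D:2

Answer: A:0, B:1, C:2, D:2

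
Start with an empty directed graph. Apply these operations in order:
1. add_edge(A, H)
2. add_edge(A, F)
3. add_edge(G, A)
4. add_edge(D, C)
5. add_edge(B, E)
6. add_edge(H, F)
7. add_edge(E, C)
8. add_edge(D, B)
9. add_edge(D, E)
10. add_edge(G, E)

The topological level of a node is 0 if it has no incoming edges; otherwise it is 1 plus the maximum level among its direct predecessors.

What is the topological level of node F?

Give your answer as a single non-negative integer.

Op 1: add_edge(A, H). Edges now: 1
Op 2: add_edge(A, F). Edges now: 2
Op 3: add_edge(G, A). Edges now: 3
Op 4: add_edge(D, C). Edges now: 4
Op 5: add_edge(B, E). Edges now: 5
Op 6: add_edge(H, F). Edges now: 6
Op 7: add_edge(E, C). Edges now: 7
Op 8: add_edge(D, B). Edges now: 8
Op 9: add_edge(D, E). Edges now: 9
Op 10: add_edge(G, E). Edges now: 10
Compute levels (Kahn BFS):
  sources (in-degree 0): D, G
  process D: level=0
    D->B: in-degree(B)=0, level(B)=1, enqueue
    D->C: in-degree(C)=1, level(C)>=1
    D->E: in-degree(E)=2, level(E)>=1
  process G: level=0
    G->A: in-degree(A)=0, level(A)=1, enqueue
    G->E: in-degree(E)=1, level(E)>=1
  process B: level=1
    B->E: in-degree(E)=0, level(E)=2, enqueue
  process A: level=1
    A->F: in-degree(F)=1, level(F)>=2
    A->H: in-degree(H)=0, level(H)=2, enqueue
  process E: level=2
    E->C: in-degree(C)=0, level(C)=3, enqueue
  process H: level=2
    H->F: in-degree(F)=0, level(F)=3, enqueue
  process C: level=3
  process F: level=3
All levels: A:1, B:1, C:3, D:0, E:2, F:3, G:0, H:2
level(F) = 3

Answer: 3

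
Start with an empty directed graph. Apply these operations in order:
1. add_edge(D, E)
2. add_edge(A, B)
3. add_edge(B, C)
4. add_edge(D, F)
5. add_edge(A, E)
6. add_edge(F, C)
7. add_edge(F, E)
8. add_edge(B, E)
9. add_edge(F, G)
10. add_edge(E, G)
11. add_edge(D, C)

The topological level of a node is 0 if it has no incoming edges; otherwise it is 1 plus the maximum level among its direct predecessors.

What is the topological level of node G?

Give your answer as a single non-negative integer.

Op 1: add_edge(D, E). Edges now: 1
Op 2: add_edge(A, B). Edges now: 2
Op 3: add_edge(B, C). Edges now: 3
Op 4: add_edge(D, F). Edges now: 4
Op 5: add_edge(A, E). Edges now: 5
Op 6: add_edge(F, C). Edges now: 6
Op 7: add_edge(F, E). Edges now: 7
Op 8: add_edge(B, E). Edges now: 8
Op 9: add_edge(F, G). Edges now: 9
Op 10: add_edge(E, G). Edges now: 10
Op 11: add_edge(D, C). Edges now: 11
Compute levels (Kahn BFS):
  sources (in-degree 0): A, D
  process A: level=0
    A->B: in-degree(B)=0, level(B)=1, enqueue
    A->E: in-degree(E)=3, level(E)>=1
  process D: level=0
    D->C: in-degree(C)=2, level(C)>=1
    D->E: in-degree(E)=2, level(E)>=1
    D->F: in-degree(F)=0, level(F)=1, enqueue
  process B: level=1
    B->C: in-degree(C)=1, level(C)>=2
    B->E: in-degree(E)=1, level(E)>=2
  process F: level=1
    F->C: in-degree(C)=0, level(C)=2, enqueue
    F->E: in-degree(E)=0, level(E)=2, enqueue
    F->G: in-degree(G)=1, level(G)>=2
  process C: level=2
  process E: level=2
    E->G: in-degree(G)=0, level(G)=3, enqueue
  process G: level=3
All levels: A:0, B:1, C:2, D:0, E:2, F:1, G:3
level(G) = 3

Answer: 3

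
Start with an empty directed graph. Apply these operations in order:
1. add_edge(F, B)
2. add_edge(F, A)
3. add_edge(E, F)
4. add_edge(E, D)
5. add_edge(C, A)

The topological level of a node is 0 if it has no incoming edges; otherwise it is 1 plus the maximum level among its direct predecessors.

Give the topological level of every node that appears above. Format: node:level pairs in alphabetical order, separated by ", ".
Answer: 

Op 1: add_edge(F, B). Edges now: 1
Op 2: add_edge(F, A). Edges now: 2
Op 3: add_edge(E, F). Edges now: 3
Op 4: add_edge(E, D). Edges now: 4
Op 5: add_edge(C, A). Edges now: 5
Compute levels (Kahn BFS):
  sources (in-degree 0): C, E
  process C: level=0
    C->A: in-degree(A)=1, level(A)>=1
  process E: level=0
    E->D: in-degree(D)=0, level(D)=1, enqueue
    E->F: in-degree(F)=0, level(F)=1, enqueue
  process D: level=1
  process F: level=1
    F->A: in-degree(A)=0, level(A)=2, enqueue
    F->B: in-degree(B)=0, level(B)=2, enqueue
  process A: level=2
  process B: level=2
All levels: A:2, B:2, C:0, D:1, E:0, F:1

Answer: A:2, B:2, C:0, D:1, E:0, F:1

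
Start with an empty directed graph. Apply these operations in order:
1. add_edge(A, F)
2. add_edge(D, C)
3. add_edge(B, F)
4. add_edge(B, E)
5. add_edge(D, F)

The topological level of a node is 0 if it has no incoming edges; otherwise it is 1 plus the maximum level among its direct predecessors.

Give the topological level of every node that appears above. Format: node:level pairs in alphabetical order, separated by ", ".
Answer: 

Answer: A:0, B:0, C:1, D:0, E:1, F:1

Derivation:
Op 1: add_edge(A, F). Edges now: 1
Op 2: add_edge(D, C). Edges now: 2
Op 3: add_edge(B, F). Edges now: 3
Op 4: add_edge(B, E). Edges now: 4
Op 5: add_edge(D, F). Edges now: 5
Compute levels (Kahn BFS):
  sources (in-degree 0): A, B, D
  process A: level=0
    A->F: in-degree(F)=2, level(F)>=1
  process B: level=0
    B->E: in-degree(E)=0, level(E)=1, enqueue
    B->F: in-degree(F)=1, level(F)>=1
  process D: level=0
    D->C: in-degree(C)=0, level(C)=1, enqueue
    D->F: in-degree(F)=0, level(F)=1, enqueue
  process E: level=1
  process C: level=1
  process F: level=1
All levels: A:0, B:0, C:1, D:0, E:1, F:1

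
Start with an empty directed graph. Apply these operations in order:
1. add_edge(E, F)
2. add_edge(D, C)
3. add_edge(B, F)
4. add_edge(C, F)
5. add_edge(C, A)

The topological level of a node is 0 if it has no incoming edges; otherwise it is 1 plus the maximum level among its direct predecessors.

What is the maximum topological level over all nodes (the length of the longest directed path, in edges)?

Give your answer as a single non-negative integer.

Answer: 2

Derivation:
Op 1: add_edge(E, F). Edges now: 1
Op 2: add_edge(D, C). Edges now: 2
Op 3: add_edge(B, F). Edges now: 3
Op 4: add_edge(C, F). Edges now: 4
Op 5: add_edge(C, A). Edges now: 5
Compute levels (Kahn BFS):
  sources (in-degree 0): B, D, E
  process B: level=0
    B->F: in-degree(F)=2, level(F)>=1
  process D: level=0
    D->C: in-degree(C)=0, level(C)=1, enqueue
  process E: level=0
    E->F: in-degree(F)=1, level(F)>=1
  process C: level=1
    C->A: in-degree(A)=0, level(A)=2, enqueue
    C->F: in-degree(F)=0, level(F)=2, enqueue
  process A: level=2
  process F: level=2
All levels: A:2, B:0, C:1, D:0, E:0, F:2
max level = 2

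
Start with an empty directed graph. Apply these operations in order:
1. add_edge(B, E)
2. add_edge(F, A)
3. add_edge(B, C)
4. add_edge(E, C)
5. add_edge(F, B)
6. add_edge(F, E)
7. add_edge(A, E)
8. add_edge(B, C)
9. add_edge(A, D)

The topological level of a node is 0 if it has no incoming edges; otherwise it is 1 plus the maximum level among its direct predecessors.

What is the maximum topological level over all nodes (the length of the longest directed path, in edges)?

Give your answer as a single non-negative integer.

Op 1: add_edge(B, E). Edges now: 1
Op 2: add_edge(F, A). Edges now: 2
Op 3: add_edge(B, C). Edges now: 3
Op 4: add_edge(E, C). Edges now: 4
Op 5: add_edge(F, B). Edges now: 5
Op 6: add_edge(F, E). Edges now: 6
Op 7: add_edge(A, E). Edges now: 7
Op 8: add_edge(B, C) (duplicate, no change). Edges now: 7
Op 9: add_edge(A, D). Edges now: 8
Compute levels (Kahn BFS):
  sources (in-degree 0): F
  process F: level=0
    F->A: in-degree(A)=0, level(A)=1, enqueue
    F->B: in-degree(B)=0, level(B)=1, enqueue
    F->E: in-degree(E)=2, level(E)>=1
  process A: level=1
    A->D: in-degree(D)=0, level(D)=2, enqueue
    A->E: in-degree(E)=1, level(E)>=2
  process B: level=1
    B->C: in-degree(C)=1, level(C)>=2
    B->E: in-degree(E)=0, level(E)=2, enqueue
  process D: level=2
  process E: level=2
    E->C: in-degree(C)=0, level(C)=3, enqueue
  process C: level=3
All levels: A:1, B:1, C:3, D:2, E:2, F:0
max level = 3

Answer: 3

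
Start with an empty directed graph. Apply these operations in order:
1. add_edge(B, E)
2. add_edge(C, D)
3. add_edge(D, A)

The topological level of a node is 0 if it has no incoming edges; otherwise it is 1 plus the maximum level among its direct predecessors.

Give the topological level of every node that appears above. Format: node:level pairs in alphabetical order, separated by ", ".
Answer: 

Answer: A:2, B:0, C:0, D:1, E:1

Derivation:
Op 1: add_edge(B, E). Edges now: 1
Op 2: add_edge(C, D). Edges now: 2
Op 3: add_edge(D, A). Edges now: 3
Compute levels (Kahn BFS):
  sources (in-degree 0): B, C
  process B: level=0
    B->E: in-degree(E)=0, level(E)=1, enqueue
  process C: level=0
    C->D: in-degree(D)=0, level(D)=1, enqueue
  process E: level=1
  process D: level=1
    D->A: in-degree(A)=0, level(A)=2, enqueue
  process A: level=2
All levels: A:2, B:0, C:0, D:1, E:1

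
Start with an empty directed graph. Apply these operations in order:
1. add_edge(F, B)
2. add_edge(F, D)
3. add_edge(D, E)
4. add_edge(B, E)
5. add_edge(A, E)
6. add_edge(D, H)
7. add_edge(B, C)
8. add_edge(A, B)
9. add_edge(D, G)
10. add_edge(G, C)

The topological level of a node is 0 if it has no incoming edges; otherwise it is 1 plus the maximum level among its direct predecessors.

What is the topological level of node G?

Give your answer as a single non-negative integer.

Op 1: add_edge(F, B). Edges now: 1
Op 2: add_edge(F, D). Edges now: 2
Op 3: add_edge(D, E). Edges now: 3
Op 4: add_edge(B, E). Edges now: 4
Op 5: add_edge(A, E). Edges now: 5
Op 6: add_edge(D, H). Edges now: 6
Op 7: add_edge(B, C). Edges now: 7
Op 8: add_edge(A, B). Edges now: 8
Op 9: add_edge(D, G). Edges now: 9
Op 10: add_edge(G, C). Edges now: 10
Compute levels (Kahn BFS):
  sources (in-degree 0): A, F
  process A: level=0
    A->B: in-degree(B)=1, level(B)>=1
    A->E: in-degree(E)=2, level(E)>=1
  process F: level=0
    F->B: in-degree(B)=0, level(B)=1, enqueue
    F->D: in-degree(D)=0, level(D)=1, enqueue
  process B: level=1
    B->C: in-degree(C)=1, level(C)>=2
    B->E: in-degree(E)=1, level(E)>=2
  process D: level=1
    D->E: in-degree(E)=0, level(E)=2, enqueue
    D->G: in-degree(G)=0, level(G)=2, enqueue
    D->H: in-degree(H)=0, level(H)=2, enqueue
  process E: level=2
  process G: level=2
    G->C: in-degree(C)=0, level(C)=3, enqueue
  process H: level=2
  process C: level=3
All levels: A:0, B:1, C:3, D:1, E:2, F:0, G:2, H:2
level(G) = 2

Answer: 2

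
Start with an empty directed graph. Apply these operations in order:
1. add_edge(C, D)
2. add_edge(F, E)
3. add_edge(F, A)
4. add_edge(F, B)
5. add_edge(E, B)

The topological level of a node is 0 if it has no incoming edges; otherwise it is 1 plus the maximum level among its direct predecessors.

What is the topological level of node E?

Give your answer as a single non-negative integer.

Op 1: add_edge(C, D). Edges now: 1
Op 2: add_edge(F, E). Edges now: 2
Op 3: add_edge(F, A). Edges now: 3
Op 4: add_edge(F, B). Edges now: 4
Op 5: add_edge(E, B). Edges now: 5
Compute levels (Kahn BFS):
  sources (in-degree 0): C, F
  process C: level=0
    C->D: in-degree(D)=0, level(D)=1, enqueue
  process F: level=0
    F->A: in-degree(A)=0, level(A)=1, enqueue
    F->B: in-degree(B)=1, level(B)>=1
    F->E: in-degree(E)=0, level(E)=1, enqueue
  process D: level=1
  process A: level=1
  process E: level=1
    E->B: in-degree(B)=0, level(B)=2, enqueue
  process B: level=2
All levels: A:1, B:2, C:0, D:1, E:1, F:0
level(E) = 1

Answer: 1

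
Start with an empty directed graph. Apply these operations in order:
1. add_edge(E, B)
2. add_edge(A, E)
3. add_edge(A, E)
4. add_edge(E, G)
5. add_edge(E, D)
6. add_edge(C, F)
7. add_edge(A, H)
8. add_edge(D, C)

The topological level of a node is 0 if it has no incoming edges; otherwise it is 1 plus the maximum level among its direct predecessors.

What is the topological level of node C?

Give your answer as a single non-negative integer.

Answer: 3

Derivation:
Op 1: add_edge(E, B). Edges now: 1
Op 2: add_edge(A, E). Edges now: 2
Op 3: add_edge(A, E) (duplicate, no change). Edges now: 2
Op 4: add_edge(E, G). Edges now: 3
Op 5: add_edge(E, D). Edges now: 4
Op 6: add_edge(C, F). Edges now: 5
Op 7: add_edge(A, H). Edges now: 6
Op 8: add_edge(D, C). Edges now: 7
Compute levels (Kahn BFS):
  sources (in-degree 0): A
  process A: level=0
    A->E: in-degree(E)=0, level(E)=1, enqueue
    A->H: in-degree(H)=0, level(H)=1, enqueue
  process E: level=1
    E->B: in-degree(B)=0, level(B)=2, enqueue
    E->D: in-degree(D)=0, level(D)=2, enqueue
    E->G: in-degree(G)=0, level(G)=2, enqueue
  process H: level=1
  process B: level=2
  process D: level=2
    D->C: in-degree(C)=0, level(C)=3, enqueue
  process G: level=2
  process C: level=3
    C->F: in-degree(F)=0, level(F)=4, enqueue
  process F: level=4
All levels: A:0, B:2, C:3, D:2, E:1, F:4, G:2, H:1
level(C) = 3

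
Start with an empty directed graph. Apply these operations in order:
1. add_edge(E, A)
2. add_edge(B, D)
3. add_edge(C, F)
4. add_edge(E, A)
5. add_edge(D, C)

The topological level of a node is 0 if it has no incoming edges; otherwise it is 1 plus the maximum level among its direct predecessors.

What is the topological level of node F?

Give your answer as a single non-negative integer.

Op 1: add_edge(E, A). Edges now: 1
Op 2: add_edge(B, D). Edges now: 2
Op 3: add_edge(C, F). Edges now: 3
Op 4: add_edge(E, A) (duplicate, no change). Edges now: 3
Op 5: add_edge(D, C). Edges now: 4
Compute levels (Kahn BFS):
  sources (in-degree 0): B, E
  process B: level=0
    B->D: in-degree(D)=0, level(D)=1, enqueue
  process E: level=0
    E->A: in-degree(A)=0, level(A)=1, enqueue
  process D: level=1
    D->C: in-degree(C)=0, level(C)=2, enqueue
  process A: level=1
  process C: level=2
    C->F: in-degree(F)=0, level(F)=3, enqueue
  process F: level=3
All levels: A:1, B:0, C:2, D:1, E:0, F:3
level(F) = 3

Answer: 3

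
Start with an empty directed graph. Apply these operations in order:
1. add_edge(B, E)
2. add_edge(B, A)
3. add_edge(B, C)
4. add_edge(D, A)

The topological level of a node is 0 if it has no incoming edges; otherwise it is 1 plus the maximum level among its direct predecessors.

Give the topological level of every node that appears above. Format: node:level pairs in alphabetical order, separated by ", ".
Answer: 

Answer: A:1, B:0, C:1, D:0, E:1

Derivation:
Op 1: add_edge(B, E). Edges now: 1
Op 2: add_edge(B, A). Edges now: 2
Op 3: add_edge(B, C). Edges now: 3
Op 4: add_edge(D, A). Edges now: 4
Compute levels (Kahn BFS):
  sources (in-degree 0): B, D
  process B: level=0
    B->A: in-degree(A)=1, level(A)>=1
    B->C: in-degree(C)=0, level(C)=1, enqueue
    B->E: in-degree(E)=0, level(E)=1, enqueue
  process D: level=0
    D->A: in-degree(A)=0, level(A)=1, enqueue
  process C: level=1
  process E: level=1
  process A: level=1
All levels: A:1, B:0, C:1, D:0, E:1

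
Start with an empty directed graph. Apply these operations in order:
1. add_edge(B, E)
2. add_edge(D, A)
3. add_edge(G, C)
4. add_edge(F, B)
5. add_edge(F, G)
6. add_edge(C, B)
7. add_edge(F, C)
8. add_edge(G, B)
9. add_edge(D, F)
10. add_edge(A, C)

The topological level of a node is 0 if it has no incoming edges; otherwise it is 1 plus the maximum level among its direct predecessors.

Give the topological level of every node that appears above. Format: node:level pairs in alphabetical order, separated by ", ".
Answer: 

Answer: A:1, B:4, C:3, D:0, E:5, F:1, G:2

Derivation:
Op 1: add_edge(B, E). Edges now: 1
Op 2: add_edge(D, A). Edges now: 2
Op 3: add_edge(G, C). Edges now: 3
Op 4: add_edge(F, B). Edges now: 4
Op 5: add_edge(F, G). Edges now: 5
Op 6: add_edge(C, B). Edges now: 6
Op 7: add_edge(F, C). Edges now: 7
Op 8: add_edge(G, B). Edges now: 8
Op 9: add_edge(D, F). Edges now: 9
Op 10: add_edge(A, C). Edges now: 10
Compute levels (Kahn BFS):
  sources (in-degree 0): D
  process D: level=0
    D->A: in-degree(A)=0, level(A)=1, enqueue
    D->F: in-degree(F)=0, level(F)=1, enqueue
  process A: level=1
    A->C: in-degree(C)=2, level(C)>=2
  process F: level=1
    F->B: in-degree(B)=2, level(B)>=2
    F->C: in-degree(C)=1, level(C)>=2
    F->G: in-degree(G)=0, level(G)=2, enqueue
  process G: level=2
    G->B: in-degree(B)=1, level(B)>=3
    G->C: in-degree(C)=0, level(C)=3, enqueue
  process C: level=3
    C->B: in-degree(B)=0, level(B)=4, enqueue
  process B: level=4
    B->E: in-degree(E)=0, level(E)=5, enqueue
  process E: level=5
All levels: A:1, B:4, C:3, D:0, E:5, F:1, G:2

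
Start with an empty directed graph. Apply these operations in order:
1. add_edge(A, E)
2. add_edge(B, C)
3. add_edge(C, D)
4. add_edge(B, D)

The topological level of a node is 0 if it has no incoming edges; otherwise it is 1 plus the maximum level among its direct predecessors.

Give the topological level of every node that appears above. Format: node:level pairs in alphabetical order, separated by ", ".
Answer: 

Op 1: add_edge(A, E). Edges now: 1
Op 2: add_edge(B, C). Edges now: 2
Op 3: add_edge(C, D). Edges now: 3
Op 4: add_edge(B, D). Edges now: 4
Compute levels (Kahn BFS):
  sources (in-degree 0): A, B
  process A: level=0
    A->E: in-degree(E)=0, level(E)=1, enqueue
  process B: level=0
    B->C: in-degree(C)=0, level(C)=1, enqueue
    B->D: in-degree(D)=1, level(D)>=1
  process E: level=1
  process C: level=1
    C->D: in-degree(D)=0, level(D)=2, enqueue
  process D: level=2
All levels: A:0, B:0, C:1, D:2, E:1

Answer: A:0, B:0, C:1, D:2, E:1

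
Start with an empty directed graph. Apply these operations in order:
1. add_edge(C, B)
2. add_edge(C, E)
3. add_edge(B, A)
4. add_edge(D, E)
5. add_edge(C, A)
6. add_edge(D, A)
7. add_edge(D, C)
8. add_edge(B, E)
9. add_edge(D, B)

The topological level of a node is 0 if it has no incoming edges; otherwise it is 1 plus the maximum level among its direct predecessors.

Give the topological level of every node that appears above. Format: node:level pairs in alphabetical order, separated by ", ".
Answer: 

Op 1: add_edge(C, B). Edges now: 1
Op 2: add_edge(C, E). Edges now: 2
Op 3: add_edge(B, A). Edges now: 3
Op 4: add_edge(D, E). Edges now: 4
Op 5: add_edge(C, A). Edges now: 5
Op 6: add_edge(D, A). Edges now: 6
Op 7: add_edge(D, C). Edges now: 7
Op 8: add_edge(B, E). Edges now: 8
Op 9: add_edge(D, B). Edges now: 9
Compute levels (Kahn BFS):
  sources (in-degree 0): D
  process D: level=0
    D->A: in-degree(A)=2, level(A)>=1
    D->B: in-degree(B)=1, level(B)>=1
    D->C: in-degree(C)=0, level(C)=1, enqueue
    D->E: in-degree(E)=2, level(E)>=1
  process C: level=1
    C->A: in-degree(A)=1, level(A)>=2
    C->B: in-degree(B)=0, level(B)=2, enqueue
    C->E: in-degree(E)=1, level(E)>=2
  process B: level=2
    B->A: in-degree(A)=0, level(A)=3, enqueue
    B->E: in-degree(E)=0, level(E)=3, enqueue
  process A: level=3
  process E: level=3
All levels: A:3, B:2, C:1, D:0, E:3

Answer: A:3, B:2, C:1, D:0, E:3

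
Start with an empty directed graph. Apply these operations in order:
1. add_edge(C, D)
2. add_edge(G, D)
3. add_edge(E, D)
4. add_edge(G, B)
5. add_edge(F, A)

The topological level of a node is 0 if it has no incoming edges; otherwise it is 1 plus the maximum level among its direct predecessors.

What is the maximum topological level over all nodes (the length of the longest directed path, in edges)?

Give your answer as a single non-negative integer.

Answer: 1

Derivation:
Op 1: add_edge(C, D). Edges now: 1
Op 2: add_edge(G, D). Edges now: 2
Op 3: add_edge(E, D). Edges now: 3
Op 4: add_edge(G, B). Edges now: 4
Op 5: add_edge(F, A). Edges now: 5
Compute levels (Kahn BFS):
  sources (in-degree 0): C, E, F, G
  process C: level=0
    C->D: in-degree(D)=2, level(D)>=1
  process E: level=0
    E->D: in-degree(D)=1, level(D)>=1
  process F: level=0
    F->A: in-degree(A)=0, level(A)=1, enqueue
  process G: level=0
    G->B: in-degree(B)=0, level(B)=1, enqueue
    G->D: in-degree(D)=0, level(D)=1, enqueue
  process A: level=1
  process B: level=1
  process D: level=1
All levels: A:1, B:1, C:0, D:1, E:0, F:0, G:0
max level = 1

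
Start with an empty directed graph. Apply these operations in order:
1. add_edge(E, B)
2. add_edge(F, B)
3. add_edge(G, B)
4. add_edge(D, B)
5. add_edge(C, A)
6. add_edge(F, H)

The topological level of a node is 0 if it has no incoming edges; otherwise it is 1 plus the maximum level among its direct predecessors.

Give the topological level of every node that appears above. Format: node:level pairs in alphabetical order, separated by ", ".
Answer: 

Answer: A:1, B:1, C:0, D:0, E:0, F:0, G:0, H:1

Derivation:
Op 1: add_edge(E, B). Edges now: 1
Op 2: add_edge(F, B). Edges now: 2
Op 3: add_edge(G, B). Edges now: 3
Op 4: add_edge(D, B). Edges now: 4
Op 5: add_edge(C, A). Edges now: 5
Op 6: add_edge(F, H). Edges now: 6
Compute levels (Kahn BFS):
  sources (in-degree 0): C, D, E, F, G
  process C: level=0
    C->A: in-degree(A)=0, level(A)=1, enqueue
  process D: level=0
    D->B: in-degree(B)=3, level(B)>=1
  process E: level=0
    E->B: in-degree(B)=2, level(B)>=1
  process F: level=0
    F->B: in-degree(B)=1, level(B)>=1
    F->H: in-degree(H)=0, level(H)=1, enqueue
  process G: level=0
    G->B: in-degree(B)=0, level(B)=1, enqueue
  process A: level=1
  process H: level=1
  process B: level=1
All levels: A:1, B:1, C:0, D:0, E:0, F:0, G:0, H:1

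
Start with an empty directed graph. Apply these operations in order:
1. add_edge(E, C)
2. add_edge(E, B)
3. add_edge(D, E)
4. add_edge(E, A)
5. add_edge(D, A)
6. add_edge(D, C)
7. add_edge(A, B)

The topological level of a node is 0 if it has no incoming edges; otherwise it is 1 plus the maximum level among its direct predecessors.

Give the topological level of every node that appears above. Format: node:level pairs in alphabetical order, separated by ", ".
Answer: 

Answer: A:2, B:3, C:2, D:0, E:1

Derivation:
Op 1: add_edge(E, C). Edges now: 1
Op 2: add_edge(E, B). Edges now: 2
Op 3: add_edge(D, E). Edges now: 3
Op 4: add_edge(E, A). Edges now: 4
Op 5: add_edge(D, A). Edges now: 5
Op 6: add_edge(D, C). Edges now: 6
Op 7: add_edge(A, B). Edges now: 7
Compute levels (Kahn BFS):
  sources (in-degree 0): D
  process D: level=0
    D->A: in-degree(A)=1, level(A)>=1
    D->C: in-degree(C)=1, level(C)>=1
    D->E: in-degree(E)=0, level(E)=1, enqueue
  process E: level=1
    E->A: in-degree(A)=0, level(A)=2, enqueue
    E->B: in-degree(B)=1, level(B)>=2
    E->C: in-degree(C)=0, level(C)=2, enqueue
  process A: level=2
    A->B: in-degree(B)=0, level(B)=3, enqueue
  process C: level=2
  process B: level=3
All levels: A:2, B:3, C:2, D:0, E:1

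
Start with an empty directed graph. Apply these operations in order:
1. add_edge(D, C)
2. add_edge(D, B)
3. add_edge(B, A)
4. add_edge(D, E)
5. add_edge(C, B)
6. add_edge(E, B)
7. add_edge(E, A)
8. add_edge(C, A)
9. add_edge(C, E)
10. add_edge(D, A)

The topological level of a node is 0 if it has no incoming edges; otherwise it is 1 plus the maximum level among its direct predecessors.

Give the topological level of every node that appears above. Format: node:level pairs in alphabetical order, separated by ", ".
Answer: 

Answer: A:4, B:3, C:1, D:0, E:2

Derivation:
Op 1: add_edge(D, C). Edges now: 1
Op 2: add_edge(D, B). Edges now: 2
Op 3: add_edge(B, A). Edges now: 3
Op 4: add_edge(D, E). Edges now: 4
Op 5: add_edge(C, B). Edges now: 5
Op 6: add_edge(E, B). Edges now: 6
Op 7: add_edge(E, A). Edges now: 7
Op 8: add_edge(C, A). Edges now: 8
Op 9: add_edge(C, E). Edges now: 9
Op 10: add_edge(D, A). Edges now: 10
Compute levels (Kahn BFS):
  sources (in-degree 0): D
  process D: level=0
    D->A: in-degree(A)=3, level(A)>=1
    D->B: in-degree(B)=2, level(B)>=1
    D->C: in-degree(C)=0, level(C)=1, enqueue
    D->E: in-degree(E)=1, level(E)>=1
  process C: level=1
    C->A: in-degree(A)=2, level(A)>=2
    C->B: in-degree(B)=1, level(B)>=2
    C->E: in-degree(E)=0, level(E)=2, enqueue
  process E: level=2
    E->A: in-degree(A)=1, level(A)>=3
    E->B: in-degree(B)=0, level(B)=3, enqueue
  process B: level=3
    B->A: in-degree(A)=0, level(A)=4, enqueue
  process A: level=4
All levels: A:4, B:3, C:1, D:0, E:2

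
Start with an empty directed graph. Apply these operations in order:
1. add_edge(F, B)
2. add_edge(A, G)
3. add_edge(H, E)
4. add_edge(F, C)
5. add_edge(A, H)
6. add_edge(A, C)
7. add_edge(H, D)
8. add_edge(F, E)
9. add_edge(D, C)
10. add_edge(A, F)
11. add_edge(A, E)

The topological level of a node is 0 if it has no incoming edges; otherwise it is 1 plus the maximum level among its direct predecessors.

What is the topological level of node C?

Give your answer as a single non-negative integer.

Op 1: add_edge(F, B). Edges now: 1
Op 2: add_edge(A, G). Edges now: 2
Op 3: add_edge(H, E). Edges now: 3
Op 4: add_edge(F, C). Edges now: 4
Op 5: add_edge(A, H). Edges now: 5
Op 6: add_edge(A, C). Edges now: 6
Op 7: add_edge(H, D). Edges now: 7
Op 8: add_edge(F, E). Edges now: 8
Op 9: add_edge(D, C). Edges now: 9
Op 10: add_edge(A, F). Edges now: 10
Op 11: add_edge(A, E). Edges now: 11
Compute levels (Kahn BFS):
  sources (in-degree 0): A
  process A: level=0
    A->C: in-degree(C)=2, level(C)>=1
    A->E: in-degree(E)=2, level(E)>=1
    A->F: in-degree(F)=0, level(F)=1, enqueue
    A->G: in-degree(G)=0, level(G)=1, enqueue
    A->H: in-degree(H)=0, level(H)=1, enqueue
  process F: level=1
    F->B: in-degree(B)=0, level(B)=2, enqueue
    F->C: in-degree(C)=1, level(C)>=2
    F->E: in-degree(E)=1, level(E)>=2
  process G: level=1
  process H: level=1
    H->D: in-degree(D)=0, level(D)=2, enqueue
    H->E: in-degree(E)=0, level(E)=2, enqueue
  process B: level=2
  process D: level=2
    D->C: in-degree(C)=0, level(C)=3, enqueue
  process E: level=2
  process C: level=3
All levels: A:0, B:2, C:3, D:2, E:2, F:1, G:1, H:1
level(C) = 3

Answer: 3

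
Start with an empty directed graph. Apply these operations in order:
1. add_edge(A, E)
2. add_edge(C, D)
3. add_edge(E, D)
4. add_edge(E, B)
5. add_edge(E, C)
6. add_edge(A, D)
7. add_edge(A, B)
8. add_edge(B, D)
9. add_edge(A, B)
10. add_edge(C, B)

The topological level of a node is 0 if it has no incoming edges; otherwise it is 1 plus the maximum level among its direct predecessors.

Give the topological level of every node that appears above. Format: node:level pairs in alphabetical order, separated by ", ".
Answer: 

Answer: A:0, B:3, C:2, D:4, E:1

Derivation:
Op 1: add_edge(A, E). Edges now: 1
Op 2: add_edge(C, D). Edges now: 2
Op 3: add_edge(E, D). Edges now: 3
Op 4: add_edge(E, B). Edges now: 4
Op 5: add_edge(E, C). Edges now: 5
Op 6: add_edge(A, D). Edges now: 6
Op 7: add_edge(A, B). Edges now: 7
Op 8: add_edge(B, D). Edges now: 8
Op 9: add_edge(A, B) (duplicate, no change). Edges now: 8
Op 10: add_edge(C, B). Edges now: 9
Compute levels (Kahn BFS):
  sources (in-degree 0): A
  process A: level=0
    A->B: in-degree(B)=2, level(B)>=1
    A->D: in-degree(D)=3, level(D)>=1
    A->E: in-degree(E)=0, level(E)=1, enqueue
  process E: level=1
    E->B: in-degree(B)=1, level(B)>=2
    E->C: in-degree(C)=0, level(C)=2, enqueue
    E->D: in-degree(D)=2, level(D)>=2
  process C: level=2
    C->B: in-degree(B)=0, level(B)=3, enqueue
    C->D: in-degree(D)=1, level(D)>=3
  process B: level=3
    B->D: in-degree(D)=0, level(D)=4, enqueue
  process D: level=4
All levels: A:0, B:3, C:2, D:4, E:1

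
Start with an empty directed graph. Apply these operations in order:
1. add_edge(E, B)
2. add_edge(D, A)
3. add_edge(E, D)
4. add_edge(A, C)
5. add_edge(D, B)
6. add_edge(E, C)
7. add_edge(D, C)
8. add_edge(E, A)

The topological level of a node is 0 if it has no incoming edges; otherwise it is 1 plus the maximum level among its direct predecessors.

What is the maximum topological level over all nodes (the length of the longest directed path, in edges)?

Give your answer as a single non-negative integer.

Op 1: add_edge(E, B). Edges now: 1
Op 2: add_edge(D, A). Edges now: 2
Op 3: add_edge(E, D). Edges now: 3
Op 4: add_edge(A, C). Edges now: 4
Op 5: add_edge(D, B). Edges now: 5
Op 6: add_edge(E, C). Edges now: 6
Op 7: add_edge(D, C). Edges now: 7
Op 8: add_edge(E, A). Edges now: 8
Compute levels (Kahn BFS):
  sources (in-degree 0): E
  process E: level=0
    E->A: in-degree(A)=1, level(A)>=1
    E->B: in-degree(B)=1, level(B)>=1
    E->C: in-degree(C)=2, level(C)>=1
    E->D: in-degree(D)=0, level(D)=1, enqueue
  process D: level=1
    D->A: in-degree(A)=0, level(A)=2, enqueue
    D->B: in-degree(B)=0, level(B)=2, enqueue
    D->C: in-degree(C)=1, level(C)>=2
  process A: level=2
    A->C: in-degree(C)=0, level(C)=3, enqueue
  process B: level=2
  process C: level=3
All levels: A:2, B:2, C:3, D:1, E:0
max level = 3

Answer: 3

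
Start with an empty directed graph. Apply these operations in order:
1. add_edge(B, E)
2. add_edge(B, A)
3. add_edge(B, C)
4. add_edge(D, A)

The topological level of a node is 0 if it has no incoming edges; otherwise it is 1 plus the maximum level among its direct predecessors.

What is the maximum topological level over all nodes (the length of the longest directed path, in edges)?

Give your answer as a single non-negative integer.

Op 1: add_edge(B, E). Edges now: 1
Op 2: add_edge(B, A). Edges now: 2
Op 3: add_edge(B, C). Edges now: 3
Op 4: add_edge(D, A). Edges now: 4
Compute levels (Kahn BFS):
  sources (in-degree 0): B, D
  process B: level=0
    B->A: in-degree(A)=1, level(A)>=1
    B->C: in-degree(C)=0, level(C)=1, enqueue
    B->E: in-degree(E)=0, level(E)=1, enqueue
  process D: level=0
    D->A: in-degree(A)=0, level(A)=1, enqueue
  process C: level=1
  process E: level=1
  process A: level=1
All levels: A:1, B:0, C:1, D:0, E:1
max level = 1

Answer: 1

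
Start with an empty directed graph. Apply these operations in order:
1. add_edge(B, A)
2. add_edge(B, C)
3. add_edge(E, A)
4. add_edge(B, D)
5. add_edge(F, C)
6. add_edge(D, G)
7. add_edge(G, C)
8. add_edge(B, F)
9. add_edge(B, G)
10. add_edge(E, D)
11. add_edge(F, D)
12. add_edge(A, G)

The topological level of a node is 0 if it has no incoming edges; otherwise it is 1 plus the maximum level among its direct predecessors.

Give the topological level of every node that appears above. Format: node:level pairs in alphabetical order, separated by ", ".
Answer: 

Op 1: add_edge(B, A). Edges now: 1
Op 2: add_edge(B, C). Edges now: 2
Op 3: add_edge(E, A). Edges now: 3
Op 4: add_edge(B, D). Edges now: 4
Op 5: add_edge(F, C). Edges now: 5
Op 6: add_edge(D, G). Edges now: 6
Op 7: add_edge(G, C). Edges now: 7
Op 8: add_edge(B, F). Edges now: 8
Op 9: add_edge(B, G). Edges now: 9
Op 10: add_edge(E, D). Edges now: 10
Op 11: add_edge(F, D). Edges now: 11
Op 12: add_edge(A, G). Edges now: 12
Compute levels (Kahn BFS):
  sources (in-degree 0): B, E
  process B: level=0
    B->A: in-degree(A)=1, level(A)>=1
    B->C: in-degree(C)=2, level(C)>=1
    B->D: in-degree(D)=2, level(D)>=1
    B->F: in-degree(F)=0, level(F)=1, enqueue
    B->G: in-degree(G)=2, level(G)>=1
  process E: level=0
    E->A: in-degree(A)=0, level(A)=1, enqueue
    E->D: in-degree(D)=1, level(D)>=1
  process F: level=1
    F->C: in-degree(C)=1, level(C)>=2
    F->D: in-degree(D)=0, level(D)=2, enqueue
  process A: level=1
    A->G: in-degree(G)=1, level(G)>=2
  process D: level=2
    D->G: in-degree(G)=0, level(G)=3, enqueue
  process G: level=3
    G->C: in-degree(C)=0, level(C)=4, enqueue
  process C: level=4
All levels: A:1, B:0, C:4, D:2, E:0, F:1, G:3

Answer: A:1, B:0, C:4, D:2, E:0, F:1, G:3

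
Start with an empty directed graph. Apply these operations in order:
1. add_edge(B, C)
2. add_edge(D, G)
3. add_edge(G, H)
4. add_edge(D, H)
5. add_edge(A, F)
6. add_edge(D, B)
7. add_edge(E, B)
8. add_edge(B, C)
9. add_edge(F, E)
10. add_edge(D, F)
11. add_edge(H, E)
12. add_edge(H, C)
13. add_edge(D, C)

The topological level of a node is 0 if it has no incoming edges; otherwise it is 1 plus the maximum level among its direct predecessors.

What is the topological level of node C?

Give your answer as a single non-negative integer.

Answer: 5

Derivation:
Op 1: add_edge(B, C). Edges now: 1
Op 2: add_edge(D, G). Edges now: 2
Op 3: add_edge(G, H). Edges now: 3
Op 4: add_edge(D, H). Edges now: 4
Op 5: add_edge(A, F). Edges now: 5
Op 6: add_edge(D, B). Edges now: 6
Op 7: add_edge(E, B). Edges now: 7
Op 8: add_edge(B, C) (duplicate, no change). Edges now: 7
Op 9: add_edge(F, E). Edges now: 8
Op 10: add_edge(D, F). Edges now: 9
Op 11: add_edge(H, E). Edges now: 10
Op 12: add_edge(H, C). Edges now: 11
Op 13: add_edge(D, C). Edges now: 12
Compute levels (Kahn BFS):
  sources (in-degree 0): A, D
  process A: level=0
    A->F: in-degree(F)=1, level(F)>=1
  process D: level=0
    D->B: in-degree(B)=1, level(B)>=1
    D->C: in-degree(C)=2, level(C)>=1
    D->F: in-degree(F)=0, level(F)=1, enqueue
    D->G: in-degree(G)=0, level(G)=1, enqueue
    D->H: in-degree(H)=1, level(H)>=1
  process F: level=1
    F->E: in-degree(E)=1, level(E)>=2
  process G: level=1
    G->H: in-degree(H)=0, level(H)=2, enqueue
  process H: level=2
    H->C: in-degree(C)=1, level(C)>=3
    H->E: in-degree(E)=0, level(E)=3, enqueue
  process E: level=3
    E->B: in-degree(B)=0, level(B)=4, enqueue
  process B: level=4
    B->C: in-degree(C)=0, level(C)=5, enqueue
  process C: level=5
All levels: A:0, B:4, C:5, D:0, E:3, F:1, G:1, H:2
level(C) = 5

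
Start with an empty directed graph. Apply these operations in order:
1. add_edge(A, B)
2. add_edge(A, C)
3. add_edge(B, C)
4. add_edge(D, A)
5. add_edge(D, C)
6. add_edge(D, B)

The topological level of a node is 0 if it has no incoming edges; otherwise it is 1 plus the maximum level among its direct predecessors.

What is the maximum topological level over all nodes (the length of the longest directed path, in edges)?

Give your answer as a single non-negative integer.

Op 1: add_edge(A, B). Edges now: 1
Op 2: add_edge(A, C). Edges now: 2
Op 3: add_edge(B, C). Edges now: 3
Op 4: add_edge(D, A). Edges now: 4
Op 5: add_edge(D, C). Edges now: 5
Op 6: add_edge(D, B). Edges now: 6
Compute levels (Kahn BFS):
  sources (in-degree 0): D
  process D: level=0
    D->A: in-degree(A)=0, level(A)=1, enqueue
    D->B: in-degree(B)=1, level(B)>=1
    D->C: in-degree(C)=2, level(C)>=1
  process A: level=1
    A->B: in-degree(B)=0, level(B)=2, enqueue
    A->C: in-degree(C)=1, level(C)>=2
  process B: level=2
    B->C: in-degree(C)=0, level(C)=3, enqueue
  process C: level=3
All levels: A:1, B:2, C:3, D:0
max level = 3

Answer: 3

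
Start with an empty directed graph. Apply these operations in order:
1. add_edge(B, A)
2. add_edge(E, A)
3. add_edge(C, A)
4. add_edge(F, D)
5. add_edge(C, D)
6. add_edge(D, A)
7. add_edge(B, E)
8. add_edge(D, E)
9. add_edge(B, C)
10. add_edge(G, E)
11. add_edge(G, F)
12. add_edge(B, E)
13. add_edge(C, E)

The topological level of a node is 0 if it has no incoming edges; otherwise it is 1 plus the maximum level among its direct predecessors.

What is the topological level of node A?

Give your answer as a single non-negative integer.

Answer: 4

Derivation:
Op 1: add_edge(B, A). Edges now: 1
Op 2: add_edge(E, A). Edges now: 2
Op 3: add_edge(C, A). Edges now: 3
Op 4: add_edge(F, D). Edges now: 4
Op 5: add_edge(C, D). Edges now: 5
Op 6: add_edge(D, A). Edges now: 6
Op 7: add_edge(B, E). Edges now: 7
Op 8: add_edge(D, E). Edges now: 8
Op 9: add_edge(B, C). Edges now: 9
Op 10: add_edge(G, E). Edges now: 10
Op 11: add_edge(G, F). Edges now: 11
Op 12: add_edge(B, E) (duplicate, no change). Edges now: 11
Op 13: add_edge(C, E). Edges now: 12
Compute levels (Kahn BFS):
  sources (in-degree 0): B, G
  process B: level=0
    B->A: in-degree(A)=3, level(A)>=1
    B->C: in-degree(C)=0, level(C)=1, enqueue
    B->E: in-degree(E)=3, level(E)>=1
  process G: level=0
    G->E: in-degree(E)=2, level(E)>=1
    G->F: in-degree(F)=0, level(F)=1, enqueue
  process C: level=1
    C->A: in-degree(A)=2, level(A)>=2
    C->D: in-degree(D)=1, level(D)>=2
    C->E: in-degree(E)=1, level(E)>=2
  process F: level=1
    F->D: in-degree(D)=0, level(D)=2, enqueue
  process D: level=2
    D->A: in-degree(A)=1, level(A)>=3
    D->E: in-degree(E)=0, level(E)=3, enqueue
  process E: level=3
    E->A: in-degree(A)=0, level(A)=4, enqueue
  process A: level=4
All levels: A:4, B:0, C:1, D:2, E:3, F:1, G:0
level(A) = 4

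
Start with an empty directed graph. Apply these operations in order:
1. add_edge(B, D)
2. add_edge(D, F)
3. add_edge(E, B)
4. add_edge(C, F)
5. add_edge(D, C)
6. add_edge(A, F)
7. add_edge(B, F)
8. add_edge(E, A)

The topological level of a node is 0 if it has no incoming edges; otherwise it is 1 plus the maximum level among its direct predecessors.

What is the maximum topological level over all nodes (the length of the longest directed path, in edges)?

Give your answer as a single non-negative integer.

Op 1: add_edge(B, D). Edges now: 1
Op 2: add_edge(D, F). Edges now: 2
Op 3: add_edge(E, B). Edges now: 3
Op 4: add_edge(C, F). Edges now: 4
Op 5: add_edge(D, C). Edges now: 5
Op 6: add_edge(A, F). Edges now: 6
Op 7: add_edge(B, F). Edges now: 7
Op 8: add_edge(E, A). Edges now: 8
Compute levels (Kahn BFS):
  sources (in-degree 0): E
  process E: level=0
    E->A: in-degree(A)=0, level(A)=1, enqueue
    E->B: in-degree(B)=0, level(B)=1, enqueue
  process A: level=1
    A->F: in-degree(F)=3, level(F)>=2
  process B: level=1
    B->D: in-degree(D)=0, level(D)=2, enqueue
    B->F: in-degree(F)=2, level(F)>=2
  process D: level=2
    D->C: in-degree(C)=0, level(C)=3, enqueue
    D->F: in-degree(F)=1, level(F)>=3
  process C: level=3
    C->F: in-degree(F)=0, level(F)=4, enqueue
  process F: level=4
All levels: A:1, B:1, C:3, D:2, E:0, F:4
max level = 4

Answer: 4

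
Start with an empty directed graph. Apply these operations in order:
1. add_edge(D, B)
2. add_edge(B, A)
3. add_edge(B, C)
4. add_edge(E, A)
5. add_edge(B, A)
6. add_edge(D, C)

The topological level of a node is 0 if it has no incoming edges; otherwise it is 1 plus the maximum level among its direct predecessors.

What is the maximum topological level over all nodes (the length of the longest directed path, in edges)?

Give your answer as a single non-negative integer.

Answer: 2

Derivation:
Op 1: add_edge(D, B). Edges now: 1
Op 2: add_edge(B, A). Edges now: 2
Op 3: add_edge(B, C). Edges now: 3
Op 4: add_edge(E, A). Edges now: 4
Op 5: add_edge(B, A) (duplicate, no change). Edges now: 4
Op 6: add_edge(D, C). Edges now: 5
Compute levels (Kahn BFS):
  sources (in-degree 0): D, E
  process D: level=0
    D->B: in-degree(B)=0, level(B)=1, enqueue
    D->C: in-degree(C)=1, level(C)>=1
  process E: level=0
    E->A: in-degree(A)=1, level(A)>=1
  process B: level=1
    B->A: in-degree(A)=0, level(A)=2, enqueue
    B->C: in-degree(C)=0, level(C)=2, enqueue
  process A: level=2
  process C: level=2
All levels: A:2, B:1, C:2, D:0, E:0
max level = 2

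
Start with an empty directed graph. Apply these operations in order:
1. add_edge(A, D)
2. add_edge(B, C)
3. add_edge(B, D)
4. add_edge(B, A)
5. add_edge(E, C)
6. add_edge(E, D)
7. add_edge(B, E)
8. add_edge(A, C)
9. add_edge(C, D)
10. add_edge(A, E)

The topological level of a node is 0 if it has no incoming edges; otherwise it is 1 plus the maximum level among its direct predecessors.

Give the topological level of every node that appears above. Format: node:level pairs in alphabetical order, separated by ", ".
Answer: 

Op 1: add_edge(A, D). Edges now: 1
Op 2: add_edge(B, C). Edges now: 2
Op 3: add_edge(B, D). Edges now: 3
Op 4: add_edge(B, A). Edges now: 4
Op 5: add_edge(E, C). Edges now: 5
Op 6: add_edge(E, D). Edges now: 6
Op 7: add_edge(B, E). Edges now: 7
Op 8: add_edge(A, C). Edges now: 8
Op 9: add_edge(C, D). Edges now: 9
Op 10: add_edge(A, E). Edges now: 10
Compute levels (Kahn BFS):
  sources (in-degree 0): B
  process B: level=0
    B->A: in-degree(A)=0, level(A)=1, enqueue
    B->C: in-degree(C)=2, level(C)>=1
    B->D: in-degree(D)=3, level(D)>=1
    B->E: in-degree(E)=1, level(E)>=1
  process A: level=1
    A->C: in-degree(C)=1, level(C)>=2
    A->D: in-degree(D)=2, level(D)>=2
    A->E: in-degree(E)=0, level(E)=2, enqueue
  process E: level=2
    E->C: in-degree(C)=0, level(C)=3, enqueue
    E->D: in-degree(D)=1, level(D)>=3
  process C: level=3
    C->D: in-degree(D)=0, level(D)=4, enqueue
  process D: level=4
All levels: A:1, B:0, C:3, D:4, E:2

Answer: A:1, B:0, C:3, D:4, E:2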